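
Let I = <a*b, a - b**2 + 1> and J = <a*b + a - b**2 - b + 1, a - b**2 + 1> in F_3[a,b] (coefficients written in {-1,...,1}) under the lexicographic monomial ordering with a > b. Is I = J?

No, the ideals differ.

For a fixed monomial order, each ideal has a unique reduced Gröbner basis; comparing bases decides equality.
Buchberger on the first generating set:
f_1 = a*b, LT = a*b.
f_2 = a - b**2 + 1, LT = a.

S(f_1,f_2): lcm = a*b. S = b**3 - b.
  leading term b**3: no divisor's leading term divides it; move b**3 to the remainder.
  leading term b: no divisor's leading term divides it; move -b to the remainder.
  remainder b**3 - b ≠ 0; add g_3 = b**3 - b to the basis.

The other S-polynomials (S(f_1,g_3), S(f_2,g_3)) all reduce to 0 modulo the current basis, so we have a Gröbner basis.
Inter-reduce: drop elements whose leading term is divisible by another's, tail-reduce, and make monic.
Reduced Gröbner basis: {a - b**2 + 1, b**3 - b}.

Buchberger on the second generating set:
h_1 = a*b + a - b**2 - b + 1, LT = a*b.
h_2 = a - b**2 + 1, LT = a.

S(h_1,h_2): lcm = a*b. S = a + b**3 - b**2 + b + 1.
  leading term a: subtract (1)·h_2 from a + b**3 - b**2 + b + 1 → b**3 + b
  leading term b**3: no divisor's leading term divides it; move b**3 to the remainder.
  leading term b: no divisor's leading term divides it; move b to the remainder.
  remainder b**3 + b ≠ 0; add k_3 = b**3 + b to the basis.

The other S-polynomials (S(h_1,k_3), S(h_2,k_3)) all reduce to 0 modulo the current basis, so we have a Gröbner basis.
Inter-reduce: drop elements whose leading term is divisible by another's, tail-reduce, and make monic.
Reduced Gröbner basis: {a - b**2 + 1, b**3 + b}.

These differ, so the ideals are not equal.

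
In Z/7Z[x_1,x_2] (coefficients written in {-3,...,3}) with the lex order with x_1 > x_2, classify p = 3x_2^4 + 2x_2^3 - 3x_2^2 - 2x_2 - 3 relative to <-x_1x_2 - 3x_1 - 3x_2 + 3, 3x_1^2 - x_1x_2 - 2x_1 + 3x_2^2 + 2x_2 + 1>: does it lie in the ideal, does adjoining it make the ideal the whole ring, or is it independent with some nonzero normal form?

3x_2^4 + 2x_2^3 - 3x_2^2 - 2x_2 - 3 is independent of I; its normal form modulo I is 2x_2^2 - 3x_2.

First compute the reduced Gröbner basis of I by Buchberger's algorithm.
f_1 = -x_1x_2 - 3x_1 - 3x_2 + 3, LT = x_1x_2.
f_2 = 3x_1^2 - x_1x_2 - 2x_1 + 3x_2^2 + 2x_2 + 1, LT = x_1^2.

S(f_1,f_2): lcm = x_1^2x_2. S = 3x_1^2 - 2x_1x_2^2 - x_1x_2 - 3x_1 - x_2^3 - 3x_2^2 + 2x_2.
  reduce S modulo (f_1, f_2):
  remainder 2x_1 - x_2^3 - 3x_2 + 3 ≠ 0; add h_3 = 2x_1 - x_2^3 - 3x_2 + 3 to the basis.

S(f_1,h_3): lcm = x_1x_2. S = 3x_1 - 3x_2^4 - 2x_2^2 - 2x_2 - 3.
  reduce S modulo (f_1, f_2, h_3):
  remainder -3x_2^4 - 2x_2^3 - 2x_2^2 - x_2 + 3 ≠ 0; add h_4 = -3x_2^4 - 2x_2^3 - 2x_2^2 - x_2 + 3 to the basis.

The other S-polynomials (S(f_2,h_3), S(f_1,h_4), S(f_2,h_4), S(h_3,h_4)) all reduce to 0 modulo the current basis, so we have a Gröbner basis.
Inter-reduce: drop elements whose leading term is divisible by another's, tail-reduce, and make monic.
Reduced Gröbner basis: {x_1 + 3x_2^3 + 2x_2 - 2, x_2^4 + 3x_2^3 + 3x_2^2 - 2x_2 - 1}.
Label its elements g_1 = x_1 + 3x_2^3 + 2x_2 - 2, g_2 = x_2^4 + 3x_2^3 + 3x_2^2 - 2x_2 - 1.

Reduce p = 3x_2^4 + 2x_2^3 - 3x_2^2 - 2x_2 - 3 modulo G:
  leading term x_2^4: subtract (3)·g_2 from 3x_2^4 + 2x_2^3 - 3x_2^2 - 2x_2 - 3 → 2x_2^2 - 3x_2
  leading term x_2^2: no divisor's leading term divides it; move 2x_2^2 to the remainder.
  leading term x_2: no divisor's leading term divides it; move -3x_2 to the remainder.
  normal form = 2x_2^2 - 3x_2.
The normal form is nonzero, so p ∉ I. Since p minus its normal form lies in I, I + (p) = I + (r) where r = 2x_2^2 - 3x_2; decide whether this ideal is the whole ring.
Run Buchberger on G together with r (pairs among the g_i already reduce to 0 since G is a Gröbner basis):
g_1 = x_1 + 3x_2^3 + 2x_2 - 2, LT = x_1.
g_2 = x_2^4 + 3x_2^3 + 3x_2^2 - 2x_2 - 1, LT = x_2^4.
r = 2x_2^2 - 3x_2, LT = x_2^2.

S(g_2,r): lcm = x_2^4. S = x_2^3 + 3x_2^2 - 2x_2 - 1.
  reduce S modulo (g_1, g_2, r):
  remainder 3x_2 - 1 ≠ 0; add m_4 = 3x_2 - 1 to the basis.

The other S-polynomials (S(g_1,g_2), S(g_1,r), S(g_1,m_4), S(g_2,m_4), S(r,m_4)) all reduce to 0 modulo the current basis, so we have a Gröbner basis.
Inter-reduce: drop elements whose leading term is divisible by another's, tail-reduce, and make monic.
Reduced Gröbner basis: {x_1 - 2, x_2 + 2}.
The reduced Gröbner basis of I + (p) is {x_1 - 2, x_2 + 2} ≠ {1}, a proper ideal, so the enlarged system stays consistent: p is independent of I, with normal form 2x_2^2 - 3x_2.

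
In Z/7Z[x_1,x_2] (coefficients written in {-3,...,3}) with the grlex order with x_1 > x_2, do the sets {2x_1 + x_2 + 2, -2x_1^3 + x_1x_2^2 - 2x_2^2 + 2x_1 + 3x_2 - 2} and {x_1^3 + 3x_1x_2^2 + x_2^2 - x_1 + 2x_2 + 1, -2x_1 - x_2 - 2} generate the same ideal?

Yes, the ideals are equal.

Equality of ideals is decidable: compute both reduced Gröbner bases (unique for the ordering) and check whether they agree.
Buchberger on the first generating set:
f_1 = 2x_1 + x_2 + 2, LT = x_1.
f_2 = -2x_1^3 + x_1x_2^2 - 2x_2^2 + 2x_1 + 3x_2 - 2, LT = x_1^3.

S(f_1,f_2): lcm = x_1^3. S = -3x_1^2x_2 - 3x_1x_2^2 + x_1^2 - x_2^2 + x_1 - 2x_2 - 1.
  leading term x_1^2x_2: subtract (2x_1x_2)·f_1 from -3x_1^2x_2 - 3x_1x_2^2 + x_1^2 - x_2^2 + x_1 - 2x_2 - 1 → 2x_1x_2^2 + x_1^2 + 3x_1x_2 - x_2^2 + x_1 - 2x_2 - 1
  leading term x_1x_2^2: subtract (x_2^2)·f_1 from 2x_1x_2^2 + x_1^2 + 3x_1x_2 - x_2^2 + x_1 - 2x_2 - 1 → -x_2^3 + x_1^2 + 3x_1x_2 - 3x_2^2 + x_1 - 2x_2 - 1
  leading term x_2^3: no divisor's leading term divides it; move -x_2^3 to the remainder.
  leading term x_1^2: subtract (-3x_1)·f_1 from x_1^2 + 3x_1x_2 - 3x_2^2 + x_1 - 2x_2 - 1 → -x_1x_2 - 3x_2^2 - 2x_2 - 1
  leading term x_1x_2: subtract (3x_2)·f_1 from -x_1x_2 - 3x_2^2 - 2x_2 - 1 → x_2^2 - x_2 - 1
  leading term x_2^2: no divisor's leading term divides it; move x_2^2 to the remainder.
  leading term x_2: no divisor's leading term divides it; move -x_2 to the remainder.
  leading term 1: no divisor's leading term divides it; move -1 to the remainder.
  remainder -x_2^3 + x_2^2 - x_2 - 1 ≠ 0; add g_3 = -x_2^3 + x_2^2 - x_2 - 1 to the basis.

The other S-polynomials (S(f_1,g_3), S(f_2,g_3)) all reduce to 0 modulo the current basis, so we have a Gröbner basis.
Inter-reduce: drop elements whose leading term is divisible by another's, tail-reduce, and make monic.
Reduced Gröbner basis: {x_2^3 - x_2^2 + x_2 + 1, x_1 - 3x_2 + 1}.

Buchberger on the second generating set:
h_1 = x_1^3 + 3x_1x_2^2 + x_2^2 - x_1 + 2x_2 + 1, LT = x_1^3.
h_2 = -2x_1 - x_2 - 2, LT = x_1.

S(h_1,h_2): lcm = x_1^3. S = 3x_1^2x_2 + 3x_1x_2^2 - x_1^2 + x_2^2 - x_1 + 2x_2 + 1.
  leading term x_1^2x_2: subtract (2x_1x_2)·h_2 from 3x_1^2x_2 + 3x_1x_2^2 - x_1^2 + x_2^2 - x_1 + 2x_2 + 1 → -2x_1x_2^2 - x_1^2 - 3x_1x_2 + x_2^2 - x_1 + 2x_2 + 1
  leading term x_1x_2^2: subtract (x_2^2)·h_2 from -2x_1x_2^2 - x_1^2 - 3x_1x_2 + x_2^2 - x_1 + 2x_2 + 1 → x_2^3 - x_1^2 - 3x_1x_2 + 3x_2^2 - x_1 + 2x_2 + 1
  leading term x_2^3: no divisor's leading term divides it; move x_2^3 to the remainder.
  leading term x_1^2: subtract (-3x_1)·h_2 from -x_1^2 - 3x_1x_2 + 3x_2^2 - x_1 + 2x_2 + 1 → x_1x_2 + 3x_2^2 + 2x_2 + 1
  leading term x_1x_2: subtract (3x_2)·h_2 from x_1x_2 + 3x_2^2 + 2x_2 + 1 → -x_2^2 + x_2 + 1
  leading term x_2^2: no divisor's leading term divides it; move -x_2^2 to the remainder.
  leading term x_2: no divisor's leading term divides it; move x_2 to the remainder.
  leading term 1: no divisor's leading term divides it; move 1 to the remainder.
  remainder x_2^3 - x_2^2 + x_2 + 1 ≠ 0; add k_3 = x_2^3 - x_2^2 + x_2 + 1 to the basis.

The other S-polynomials (S(h_1,k_3), S(h_2,k_3)) all reduce to 0 modulo the current basis, so we have a Gröbner basis.
Inter-reduce: drop elements whose leading term is divisible by another's, tail-reduce, and make monic.
Reduced Gröbner basis: {x_2^3 - x_2^2 + x_2 + 1, x_1 - 3x_2 + 1}.

The two bases agree; hence the ideals are identical.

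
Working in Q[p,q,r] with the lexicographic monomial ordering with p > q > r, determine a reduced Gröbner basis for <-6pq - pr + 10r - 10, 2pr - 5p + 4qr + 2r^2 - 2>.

The reduced Gröbner basis is the canonical form of the ideal for this ordering.

f_1 = -6pq - pr + 10r - 10, LT = pq.
f_2 = 2pr - 5p + 4qr + 2r^2 - 2, LT = pr.

S(f_1,f_2): lcm = pqr. S = 5/2pq + 1/6pr^2 - 2q^2r - qr^2 + q - 5/3r^2 + 5/3r.
  leading term pq: subtract (-5/12)·f_1 from 5/2pq + 1/6pr^2 - 2q^2r - qr^2 + q - 5/3r^2 + 5/3r → 1/6pr^2 - 5/12pr - 2q^2r - qr^2 + q - 5/3r^2 + 35/6r - 25/6
  leading term pr^2: subtract (1/12r)·f_2 from 1/6pr^2 - 5/12pr - 2q^2r - qr^2 + q - 5/3r^2 + 35/6r - 25/6 → -2q^2r - 4/3qr^2 + q - 1/6r^3 - 5/3r^2 + 6r - 25/6
  leading term q^2r: no divisor's leading term divides it; move -2q^2r to the remainder.
  leading term qr^2: no divisor's leading term divides it; move -4/3qr^2 to the remainder.
  leading term q: no divisor's leading term divides it; move q to the remainder.
  leading term r^3: no divisor's leading term divides it; move -1/6r^3 to the remainder.
  leading term r^2: no divisor's leading term divides it; move -5/3r^2 to the remainder.
  leading term r: no divisor's leading term divides it; move 6r to the remainder.
  leading term 1: no divisor's leading term divides it; move -25/6 to the remainder.
  remainder -2q^2r - 4/3qr^2 + q - 1/6r^3 - 5/3r^2 + 6r - 25/6 ≠ 0; add g_3 = -2q^2r - 4/3qr^2 + q - 1/6r^3 - 5/3r^2 + 6r - 25/6 to the basis.

The other S-polynomials (S(f_1,g_3), S(f_2,g_3)) all reduce to 0 modulo the current basis, so we have a Gröbner basis.

G = {pq + 5/12p - 1/3qr - 1/6r^2 - 5/3r + 11/6, pr - 5/2p + 2qr + r^2 - 1, q^2r + 2/3qr^2 - 1/2q + 1/12r^3 + 5/6r^2 - 3r + 25/12}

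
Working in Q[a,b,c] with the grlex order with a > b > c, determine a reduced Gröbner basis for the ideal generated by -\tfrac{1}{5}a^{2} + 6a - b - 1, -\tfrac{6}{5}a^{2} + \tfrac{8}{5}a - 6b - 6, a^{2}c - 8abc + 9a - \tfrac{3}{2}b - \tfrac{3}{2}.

G = {a, b + 1}

Buchberger's algorithm terminates because the ascending chain of leading-term ideals stabilizes.

f_1 = -\tfrac{1}{5}a^{2} + 6a - b - 1, LT = a^{2}.
f_2 = -\tfrac{6}{5}a^{2} + \tfrac{8}{5}a - 6b - 6, LT = a^{2}.
f_3 = a^{2}c - 8abc + 9a - \tfrac{3}{2}b - \tfrac{3}{2}, LT = a^{2}c.

S(f_1,f_2): lcm = a^{2}. S = -\tfrac{86}{3}a.
  leading term a: no divisor's leading term divides it; move -\tfrac{86}{3}a to the remainder.
  remainder -\tfrac{86}{3}a ≠ 0; add g_4 = -\tfrac{86}{3}a to the basis.

S(f_1,f_3): lcm = a^{2}c. S = 8abc - 30ac + 5bc - 9a + \tfrac{3}{2}b + 5c + \tfrac{3}{2}.
  leading term abc: subtract (-\tfrac{12}{43}bc)·g_4 from 8abc - 30ac + 5bc - 9a + \tfrac{3}{2}b + 5c + \tfrac{3}{2} → -30ac + 5bc - 9a + \tfrac{3}{2}b + 5c + \tfrac{3}{2}
  leading term ac: subtract (\tfrac{45}{43}c)·g_4 from -30ac + 5bc - 9a + \tfrac{3}{2}b + 5c + \tfrac{3}{2} → 5bc - 9a + \tfrac{3}{2}b + 5c + \tfrac{3}{2}
  leading term bc: no divisor's leading term divides it; move 5bc to the remainder.
  leading term a: subtract (\tfrac{27}{86})·g_4 from -9a + \tfrac{3}{2}b + 5c + \tfrac{3}{2} → \tfrac{3}{2}b + 5c + \tfrac{3}{2}
  leading term b: no divisor's leading term divides it; move \tfrac{3}{2}b to the remainder.
  leading term c: no divisor's leading term divides it; move 5c to the remainder.
  leading term 1: no divisor's leading term divides it; move \tfrac{3}{2} to the remainder.
  remainder 5bc + \tfrac{3}{2}b + 5c + \tfrac{3}{2} ≠ 0; add g_5 = 5bc + \tfrac{3}{2}b + 5c + \tfrac{3}{2} to the basis.

S(f_1,g_4): lcm = a^{2}. S = -30a + 5b + 5.
  leading term a: subtract (\tfrac{45}{43})·g_4 from -30a + 5b + 5 → 5b + 5
  leading term b: no divisor's leading term divides it; move 5b to the remainder.
  leading term 1: no divisor's leading term divides it; move 5 to the remainder.
  remainder 5b + 5 ≠ 0; add g_6 = 5b + 5 to the basis.

The other S-polynomials (S(f_2,f_3), S(f_2,g_4), S(f_3,g_4), S(f_1,g_5), S(f_2,g_5), S(f_3,g_5), S(g_4,g_5), S(f_1,g_6), S(f_2,g_6), S(f_3,g_6), S(g_4,g_6), S(g_5,g_6)) all reduce to 0 modulo the current basis, so we have a Gröbner basis.
Inter-reduce: drop elements whose leading term is divisible by another's, tail-reduce, and make monic.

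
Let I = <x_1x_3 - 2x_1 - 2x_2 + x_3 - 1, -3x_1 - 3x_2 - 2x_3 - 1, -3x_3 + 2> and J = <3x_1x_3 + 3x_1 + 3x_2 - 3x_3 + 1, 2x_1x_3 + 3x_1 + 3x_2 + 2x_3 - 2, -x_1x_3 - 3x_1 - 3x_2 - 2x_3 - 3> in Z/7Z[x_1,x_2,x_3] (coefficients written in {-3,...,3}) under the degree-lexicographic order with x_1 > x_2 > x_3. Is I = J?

Yes, the ideals are equal.

Since reduced Gröbner bases are canonical representatives of ideals under a given ordering, it suffices to compute and compare them.
Buchberger on the first generating set:
f_1 = x_1x_3 - 2x_1 - 2x_2 + x_3 - 1, LT = x_1x_3.
f_2 = -3x_1 - 3x_2 - 2x_3 - 1, LT = x_1.
f_3 = -3x_3 + 2, LT = x_3.

S(f_1,f_2): lcm = x_1x_3. S = -x_2x_3 - 3x_3^2 - 2x_1 - 2x_2 + 3x_3 - 1.
  leading term x_2x_3: subtract (-2x_2)·f_3 from -x_2x_3 - 3x_3^2 - 2x_1 - 2x_2 + 3x_3 - 1 → -3x_3^2 - 2x_1 + 2x_2 + 3x_3 - 1
  leading term x_3^2: subtract (x_3)·f_3 from -3x_3^2 - 2x_1 + 2x_2 + 3x_3 - 1 → -2x_1 + 2x_2 + x_3 - 1
  leading term x_1: subtract (3)·f_2 from -2x_1 + 2x_2 + x_3 - 1 → -3x_2 + 2
  leading term x_2: no divisor's leading term divides it; move -3x_2 to the remainder.
  leading term 1: no divisor's leading term divides it; move 2 to the remainder.
  remainder -3x_2 + 2 ≠ 0; add g_4 = -3x_2 + 2 to the basis.

The other S-polynomials (S(f_1,f_3), S(f_2,f_3), S(f_1,g_4), S(f_2,g_4), S(f_3,g_4)) all reduce to 0 modulo the current basis, so we have a Gröbner basis.
Inter-reduce: drop elements whose leading term is divisible by another's, tail-reduce, and make monic.
Reduced Gröbner basis: {x_1 + 3, x_2 - 3, x_3 - 3}.

Buchberger on the second generating set:
h_1 = 3x_1x_3 + 3x_1 + 3x_2 - 3x_3 + 1, LT = x_1x_3.
h_2 = 2x_1x_3 + 3x_1 + 3x_2 + 2x_3 - 2, LT = x_1x_3.
h_3 = -x_1x_3 - 3x_1 - 3x_2 - 2x_3 - 3, LT = x_1x_3.

S(h_1,h_2): lcm = x_1x_3. S = 3x_1 + 3x_2 - 2x_3 - 1.
  leading term x_1: no divisor's leading term divides it; move 3x_1 to the remainder.
  leading term x_2: no divisor's leading term divides it; move 3x_2 to the remainder.
  leading term x_3: no divisor's leading term divides it; move -2x_3 to the remainder.
  leading term 1: no divisor's leading term divides it; move -1 to the remainder.
  remainder 3x_1 + 3x_2 - 2x_3 - 1 ≠ 0; add k_4 = 3x_1 + 3x_2 - 2x_3 - 1 to the basis.

S(h_1,h_3): lcm = x_1x_3. S = -2x_1 - 2x_2 - 3x_3 + 2.
  leading term x_1: subtract (-3)·k_4 from -2x_1 - 2x_2 - 3x_3 + 2 → -2x_3 - 1
  leading term x_3: no divisor's leading term divides it; move -2x_3 to the remainder.
  leading term 1: no divisor's leading term divides it; move -1 to the remainder.
  remainder -2x_3 - 1 ≠ 0; add k_5 = -2x_3 - 1 to the basis.

S(h_1,k_4): lcm = x_1x_3. S = -x_2x_3 + 3x_3^2 + x_1 + x_2 - 3x_3 - 2.
  leading term x_2x_3: subtract (-3x_2)·k_5 from -x_2x_3 + 3x_3^2 + x_1 + x_2 - 3x_3 - 2 → 3x_3^2 + x_1 - 2x_2 - 3x_3 - 2
  leading term x_3^2: subtract (2x_3)·k_5 from 3x_3^2 + x_1 - 2x_2 - 3x_3 - 2 → x_1 - 2x_2 - x_3 - 2
  leading term x_1: subtract (-2)·k_4 from x_1 - 2x_2 - x_3 - 2 → -3x_2 + 2x_3 + 3
  leading term x_2: no divisor's leading term divides it; move -3x_2 to the remainder.
  leading term x_3: subtract (-1)·k_5 from 2x_3 + 3 → 2
  leading term 1: no divisor's leading term divides it; move 2 to the remainder.
  remainder -3x_2 + 2 ≠ 0; add k_6 = -3x_2 + 2 to the basis.

The other S-polynomials (S(h_2,h_3), S(h_2,k_4), S(h_3,k_4), S(h_1,k_5), S(h_2,k_5), S(h_3,k_5), S(k_4,k_5), S(h_1,k_6), S(h_2,k_6), S(h_3,k_6), S(k_4,k_6), S(k_5,k_6)) all reduce to 0 modulo the current basis, so we have a Gröbner basis.
Inter-reduce: drop elements whose leading term is divisible by another's, tail-reduce, and make monic.
Reduced Gröbner basis: {x_1 + 3, x_2 - 3, x_3 - 3}.

These coincide, so the ideals are equal.
The same test decides containment: I ⊆ J iff every generator of I reduces to 0 modulo a Gröbner basis of J.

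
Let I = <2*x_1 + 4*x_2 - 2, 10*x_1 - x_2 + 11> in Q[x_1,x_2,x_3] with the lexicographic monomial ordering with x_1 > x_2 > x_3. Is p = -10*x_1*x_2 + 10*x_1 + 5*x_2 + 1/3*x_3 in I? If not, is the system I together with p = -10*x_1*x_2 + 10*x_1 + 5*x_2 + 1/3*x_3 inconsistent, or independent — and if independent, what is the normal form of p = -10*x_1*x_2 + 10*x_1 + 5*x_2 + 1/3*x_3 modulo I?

First compute the reduced Gröbner basis of I by Buchberger's algorithm.
f_1 = 2*x_1 + 4*x_2 - 2, LT = x_1.
f_2 = 10*x_1 - x_2 + 11, LT = x_1.

S(f_1,f_2): lcm = x_1. S = 21/10*x_2 - 21/10.
  reduce S modulo (f_1, f_2):
  remainder 21/10*x_2 - 21/10 ≠ 0; add h_3 = 21/10*x_2 - 21/10 to the basis.

The other S-polynomials (S(f_1,h_3), S(f_2,h_3)) all reduce to 0 modulo the current basis, so we have a Gröbner basis.
Inter-reduce: drop elements whose leading term is divisible by another's, tail-reduce, and make monic.
Reduced Gröbner basis: {x_1 + 1, x_2 - 1}.
Label its elements g_1 = x_1 + 1, g_2 = x_2 - 1.

Reduce p = -10*x_1*x_2 + 10*x_1 + 5*x_2 + 1/3*x_3 modulo G:
  leading term x_1*x_2: subtract (-10*x_2)·g_1 from -10*x_1*x_2 + 10*x_1 + 5*x_2 + 1/3*x_3 → 10*x_1 + 15*x_2 + 1/3*x_3
  leading term x_1: subtract (10)·g_1 from 10*x_1 + 15*x_2 + 1/3*x_3 → 15*x_2 + 1/3*x_3 - 10
  leading term x_2: subtract (15)·g_2 from 15*x_2 + 1/3*x_3 - 10 → 1/3*x_3 + 5
  leading term x_3: no divisor's leading term divides it; move 1/3*x_3 to the remainder.
  leading term 1: no divisor's leading term divides it; move 5 to the remainder.
  normal form = 1/3*x_3 + 5.
The normal form is nonzero, so p ∉ I. Since p minus its normal form lies in I, I + (p) = I + (r) where r = 1/3*x_3 + 5; decide whether this ideal is the whole ring.
Run Buchberger on G together with r (pairs among the g_i already reduce to 0 since G is a Gröbner basis):
g_1 = x_1 + 1, LT = x_1.
g_2 = x_2 - 1, LT = x_2.
r = 1/3*x_3 + 5, LT = x_3.

The S-polynomials (S(g_1,g_2), S(g_1,r), S(g_2,r)) all reduce to 0 modulo the current basis, so we have a Gröbner basis.
Inter-reduce: drop elements whose leading term is divisible by another's, tail-reduce, and make monic.
Reduced Gröbner basis: {x_1 + 1, x_2 - 1, x_3 + 15}.
The reduced Gröbner basis of I + (p) is {x_1 + 1, x_2 - 1, x_3 + 15} ≠ {1}, a proper ideal, so the enlarged system stays consistent: p is independent of I, with normal form 1/3*x_3 + 5.

-10*x_1*x_2 + 10*x_1 + 5*x_2 + 1/3*x_3 is independent of I; its normal form modulo I is 1/3*x_3 + 5.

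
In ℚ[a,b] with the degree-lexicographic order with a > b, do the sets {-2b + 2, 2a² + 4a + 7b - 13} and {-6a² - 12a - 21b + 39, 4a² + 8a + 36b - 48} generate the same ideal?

Equality of ideals is decidable: compute both reduced Gröbner bases (unique for the ordering) and check whether they agree.
Buchberger on the first generating set:
f_1 = -2b + 2, LT = b.
f_2 = 2a² + 4a + 7b - 13, LT = a².

The S-polynomials (S(f_1,f_2)) all reduce to 0 modulo the current basis, so we have a Gröbner basis.
Inter-reduce: drop elements whose leading term is divisible by another's, tail-reduce, and make monic.
Reduced Gröbner basis: {a² + 2a - 3, b - 1}.

Buchberger on the second generating set:
h_1 = -6a² - 12a - 21b + 39, LT = a².
h_2 = 4a² + 8a + 36b - 48, LT = a².

S(h_1,h_2): lcm = a². S = -11/2b + 11/2.
  leading term b: no divisor's leading term divides it; move -11/2b to the remainder.
  leading term 1: no divisor's leading term divides it; move 11/2 to the remainder.
  remainder -11/2b + 11/2 ≠ 0; add k_3 = -11/2b + 11/2 to the basis.

The other S-polynomials (S(h_1,k_3), S(h_2,k_3)) all reduce to 0 modulo the current basis, so we have a Gröbner basis.
Inter-reduce: drop elements whose leading term is divisible by another's, tail-reduce, and make monic.
Reduced Gröbner basis: {a² + 2a - 3, b - 1}.

These coincide, so the ideals are equal.

Yes, the ideals are equal.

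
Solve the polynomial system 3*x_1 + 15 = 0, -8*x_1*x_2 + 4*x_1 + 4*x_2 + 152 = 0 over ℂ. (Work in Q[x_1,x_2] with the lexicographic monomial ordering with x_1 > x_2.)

{(-5, -3)}

Compute a lex Gröbner basis by Buchberger's algorithm.
f_1 = 3*x_1 + 15, LT = x_1.
f_2 = -8*x_1*x_2 + 4*x_1 + 4*x_2 + 152, LT = x_1*x_2.

S(f_1,f_2): lcm = x_1*x_2. S = 1/2*x_1 + 11/2*x_2 + 19.
  leading term x_1: subtract (1/6)·f_1 from 1/2*x_1 + 11/2*x_2 + 19 → 11/2*x_2 + 33/2
  leading term x_2: no divisor's leading term divides it; move 11/2*x_2 to the remainder.
  leading term 1: no divisor's leading term divides it; move 33/2 to the remainder.
  remainder 11/2*x_2 + 33/2 ≠ 0; add h_3 = 11/2*x_2 + 33/2 to the basis.

The other S-polynomials (S(f_1,h_3), S(f_2,h_3)) all reduce to 0 modulo the current basis, so we have a Gröbner basis.
Inter-reduce: drop elements whose leading term is divisible by another's, tail-reduce, and make monic.
Reduced Gröbner basis: {x_1 + 5, x_2 + 3}.

A lex Gröbner basis eliminates variables successively. Here x_2 + 3 depends only on x_2, with roots {-3}; lifting each root through the earlier basis elements recovers the full solutions.
  x_2 = -3: the earlier basis element becomes x_1 + 5 = 0, giving x_1 = -5 — point (-5, -3).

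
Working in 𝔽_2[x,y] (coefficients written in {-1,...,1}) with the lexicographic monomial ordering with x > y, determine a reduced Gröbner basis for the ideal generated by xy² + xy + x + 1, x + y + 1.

f_1 = xy² + xy + x + 1, LT = xy².
f_2 = x + y + 1, LT = x.

S(f_1,f_2): lcm = xy². S = xy + x + y³ + y² + 1.
  leading term xy: subtract (y)·f_2 from xy + x + y³ + y² + 1 → x + y³ + y + 1
  leading term x: subtract (1)·f_2 from x + y³ + y + 1 → y³
  leading term y³: no divisor's leading term divides it; move y³ to the remainder.
  remainder y³ ≠ 0; add g_3 = y³ to the basis.

S(f_1,g_3): lcm = xy³. S = xy² + xy + y.
  leading term xy²: subtract (1)·f_1 from xy² + xy + y → x + y + 1
  leading term x: subtract (1)·f_2 from x + y + 1 → 0
  remainder 0.

S(f_2,g_3): leading monomials are coprime, so the S-polynomial reduces to 0 (Buchberger's first criterion).
Every S-polynomial of the final basis reduces to 0, so we have a Gröbner basis.
Inter-reduce: drop elements whose leading term is divisible by another's, tail-reduce, and make monic.

G = {x + y + 1, y³}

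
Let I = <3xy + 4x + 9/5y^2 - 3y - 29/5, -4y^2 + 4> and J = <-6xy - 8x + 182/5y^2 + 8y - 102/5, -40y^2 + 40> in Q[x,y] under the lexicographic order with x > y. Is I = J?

No, the ideals differ.

Two ideals are equal iff their reduced Gröbner bases coincide (the reduced basis is unique for a fixed ordering).
Buchberger on the first generating set:
f_1 = 3xy + 4x + 9/5y^2 - 3y - 29/5, LT = xy.
f_2 = -4y^2 + 4, LT = y^2.

S(f_1,f_2): lcm = xy^2. S = 4/3xy + x + 3/5y^3 - y^2 - 29/15y.
  leading term xy: subtract (4/9)·f_1 from 4/3xy + x + 3/5y^3 - y^2 - 29/15y → -7/9x + 3/5y^3 - 9/5y^2 - 3/5y + 116/45
  leading term x: no divisor's leading term divides it; move -7/9x to the remainder.
  leading term y^3: subtract (-3/20y)·f_2 from 3/5y^3 - 9/5y^2 - 3/5y + 116/45 → -9/5y^2 + 116/45
  leading term y^2: subtract (9/20)·f_2 from -9/5y^2 + 116/45 → 7/9
  leading term 1: no divisor's leading term divides it; move 7/9 to the remainder.
  remainder -7/9x + 7/9 ≠ 0; add g_3 = -7/9x + 7/9 to the basis.

S(f_1,g_3): lcm = xy. S = 4/3x + 3/5y^2 - 29/15.
  leading term x: subtract (-12/7)·g_3 from 4/3x + 3/5y^2 - 29/15 → 3/5y^2 - 3/5
  leading term y^2: subtract (-3/20)·f_2 from 3/5y^2 - 3/5 → 0
  remainder 0.

S(f_2,g_3): leading monomials are coprime, so the S-polynomial reduces to 0 (Buchberger's first criterion).
Every S-polynomial of the final basis reduces to 0, so we have a Gröbner basis.
Inter-reduce: drop elements whose leading term is divisible by another's, tail-reduce, and make monic.
Reduced Gröbner basis: {x - 1, y^2 - 1}.

Buchberger on the second generating set:
h_1 = -6xy - 8x + 182/5y^2 + 8y - 102/5, LT = xy.
h_2 = -40y^2 + 40, LT = y^2.

S(h_1,h_2): lcm = xy^2. S = 4/3xy + x - 91/15y^3 - 4/3y^2 + 17/5y.
  leading term xy: subtract (-2/9)·h_1 from 4/3xy + x - 91/15y^3 - 4/3y^2 + 17/5y → -7/9x - 91/15y^3 + 304/45y^2 + 233/45y - 68/15
  leading term x: no divisor's leading term divides it; move -7/9x to the remainder.
  leading term y^3: subtract (91/600y)·h_2 from -91/15y^3 + 304/45y^2 + 233/45y - 68/15 → 304/45y^2 - 8/9y - 68/15
  leading term y^2: subtract (-38/225)·h_2 from 304/45y^2 - 8/9y - 68/15 → -8/9y + 20/9
  leading term y: no divisor's leading term divides it; move -8/9y to the remainder.
  leading term 1: no divisor's leading term divides it; move 20/9 to the remainder.
  remainder -7/9x - 8/9y + 20/9 ≠ 0; add k_3 = -7/9x - 8/9y + 20/9 to the basis.

S(h_1,k_3): lcm = xy. S = 4/3x - 757/105y^2 + 32/21y + 17/5.
  leading term x: subtract (-12/7)·k_3 from 4/3x - 757/105y^2 + 32/21y + 17/5 → -757/105y^2 + 757/105
  leading term y^2: subtract (757/4200)·h_2 from -757/105y^2 + 757/105 → 0
  remainder 0.

S(h_2,k_3): leading monomials are coprime, so the S-polynomial reduces to 0 (Buchberger's first criterion).
Every S-polynomial of the final basis reduces to 0, so we have a Gröbner basis.
Inter-reduce: drop elements whose leading term is divisible by another's, tail-reduce, and make monic.
Reduced Gröbner basis: {x + 8/7y - 20/7, y^2 - 1}.

The bases are distinct; the ideals are different.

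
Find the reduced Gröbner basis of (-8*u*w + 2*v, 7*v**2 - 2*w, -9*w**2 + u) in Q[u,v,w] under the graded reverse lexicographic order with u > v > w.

f_1 = -8*u*w + 2*v, LT = u*w.
f_2 = 7*v**2 - 2*w, LT = v**2.
f_3 = -9*w**2 + u, LT = w**2.

S(f_1,f_2): leading monomials are coprime, so the S-polynomial reduces to 0 (Buchberger's first criterion).
S(f_1,f_3): lcm = u*w**2. S = 1/9*u**2 - 1/4*v*w.
  leading term u**2: no divisor's leading term divides it; move 1/9*u**2 to the remainder.
  leading term v*w: no divisor's leading term divides it; move -1/4*v*w to the remainder.
  remainder 1/9*u**2 - 1/4*v*w ≠ 0; add g_4 = 1/9*u**2 - 1/4*v*w to the basis.

S(f_2,f_3): leading monomials are coprime, so the S-polynomial reduces to 0 (Buchberger's first criterion).
S(f_1,g_4): lcm = u**2*w. S = 9/4*v*w**2 - 1/4*u*v.
  leading term v*w**2: subtract (-1/4*v)·f_3 from 9/4*v*w**2 - 1/4*u*v → 0
  remainder 0.

S(f_2,g_4): leading monomials are coprime, so the S-polynomial reduces to 0 (Buchberger's first criterion).
S(f_3,g_4): leading monomials are coprime, so the S-polynomial reduces to 0 (Buchberger's first criterion).
Every S-polynomial of the final basis reduces to 0, so we have a Gröbner basis.

G = {u**2 - 9/4*v*w, v**2 - 2/7*w, u*w - 1/4*v, w**2 - 1/9*u}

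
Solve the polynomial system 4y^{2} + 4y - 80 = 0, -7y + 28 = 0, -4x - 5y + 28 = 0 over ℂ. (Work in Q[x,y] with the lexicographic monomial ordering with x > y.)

Compute a lex Gröbner basis by Buchberger's algorithm.
f_1 = 4y^{2} + 4y - 80, LT = y^{2}.
f_2 = -7y + 28, LT = y.
f_3 = -4x - 5y + 28, LT = x.

The S-polynomials (S(f_1,f_2), S(f_1,f_3), S(f_2,f_3)) all reduce to 0 modulo the current basis, so we have a Gröbner basis.
Inter-reduce: drop elements whose leading term is divisible by another's, tail-reduce, and make monic.
Reduced Gröbner basis: {x - 2, y - 4}.

From the last basis element, y - 4 = 0, so y takes values in {4}. Each choice, substituted upward through the basis, yields the corresponding point(s) of the solution set.
  y = 4: the earlier basis element becomes x - 2 = 0, giving x = 2 — point (2, 4).

{(2, 4)}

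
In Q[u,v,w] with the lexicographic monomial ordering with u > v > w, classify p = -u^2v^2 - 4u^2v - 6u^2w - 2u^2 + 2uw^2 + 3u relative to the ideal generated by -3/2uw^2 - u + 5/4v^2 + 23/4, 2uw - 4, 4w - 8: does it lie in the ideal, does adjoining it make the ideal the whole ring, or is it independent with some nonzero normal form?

-u^2v^2 - 4u^2v - 6u^2w - 2u^2 + 2uw^2 + 3u is independent of I; its normal form modulo I is -4v - 4.

First compute the reduced Gröbner basis of I by Buchberger's algorithm.
f_1 = -3/2uw^2 - u + 5/4v^2 + 23/4, LT = uw^2.
f_2 = 2uw - 4, LT = uw.
f_3 = 4w - 8, LT = w.

S(f_1,f_2): lcm = uw^2. S = 2/3u - 5/6v^2 + 2w - 23/6.
  leading term u: no divisor's leading term divides it; move 2/3u to the remainder.
  leading term v^2: no divisor's leading term divides it; move -5/6v^2 to the remainder.
  leading term w: subtract (1/2)·f_3 from 2w - 23/6 → 1/6
  leading term 1: no divisor's leading term divides it; move 1/6 to the remainder.
  remainder 2/3u - 5/6v^2 + 1/6 ≠ 0; add h_4 = 2/3u - 5/6v^2 + 1/6 to the basis.

S(f_2,f_3): lcm = uw. S = 2u - 2.
  leading term u: subtract (3)·h_4 from 2u - 2 → 5/2v^2 - 5/2
  leading term v^2: no divisor's leading term divides it; move 5/2v^2 to the remainder.
  leading term 1: no divisor's leading term divides it; move -5/2 to the remainder.
  remainder 5/2v^2 - 5/2 ≠ 0; add h_5 = 5/2v^2 - 5/2 to the basis.

The other S-polynomials (S(f_1,f_3), S(f_1,h_4), S(f_2,h_4), S(f_3,h_4), S(f_1,h_5), S(f_2,h_5), S(f_3,h_5), S(h_4,h_5)) all reduce to 0 modulo the current basis, so we have a Gröbner basis.
Inter-reduce: drop elements whose leading term is divisible by another's, tail-reduce, and make monic.
Reduced Gröbner basis: {u - 1, v^2 - 1, w - 2}.
Label its elements g_1 = u - 1, g_2 = v^2 - 1, g_3 = w - 2.

Reduce p = -u^2v^2 - 4u^2v - 6u^2w - 2u^2 + 2uw^2 + 3u modulo G:
  leading term u^2v^2: subtract (-uv^2)·g_1 from -u^2v^2 - 4u^2v - 6u^2w - 2u^2 + 2uw^2 + 3u → -4u^2v - 6u^2w - 2u^2 - uv^2 + 2uw^2 + 3u
  leading term u^2v: subtract (-4uv)·g_1 from -4u^2v - 6u^2w - 2u^2 - uv^2 + 2uw^2 + 3u → -6u^2w - 2u^2 - uv^2 - 4uv + 2uw^2 + 3u
  leading term u^2w: subtract (-6uw)·g_1 from -6u^2w - 2u^2 - uv^2 - 4uv + 2uw^2 + 3u → -2u^2 - uv^2 - 4uv + 2uw^2 - 6uw + 3u
  leading term u^2: subtract (-2u)·g_1 from -2u^2 - uv^2 - 4uv + 2uw^2 - 6uw + 3u → -uv^2 - 4uv + 2uw^2 - 6uw + u
  leading term uv^2: subtract (-v^2)·g_1 from -uv^2 - 4uv + 2uw^2 - 6uw + u → -4uv + 2uw^2 - 6uw + u - v^2
  leading term uv: subtract (-4v)·g_1 from -4uv + 2uw^2 - 6uw + u - v^2 → 2uw^2 - 6uw + u - v^2 - 4v
  leading term uw^2: subtract (2w^2)·g_1 from 2uw^2 - 6uw + u - v^2 - 4v → -6uw + u - v^2 - 4v + 2w^2
  leading term uw: subtract (-6w)·g_1 from -6uw + u - v^2 - 4v + 2w^2 → u - v^2 - 4v + 2w^2 - 6w
  leading term u: subtract (1)·g_1 from u - v^2 - 4v + 2w^2 - 6w → -v^2 - 4v + 2w^2 - 6w + 1
  leading term v^2: subtract (-1)·g_2 from -v^2 - 4v + 2w^2 - 6w + 1 → -4v + 2w^2 - 6w
  leading term v: no divisor's leading term divides it; move -4v to the remainder.
  leading term w^2: subtract (2w)·g_3 from 2w^2 - 6w → -2w
  leading term w: subtract (-2)·g_3 from -2w → -4
  leading term 1: no divisor's leading term divides it; move -4 to the remainder.
  normal form = -4v - 4.
The normal form is nonzero, so p ∉ I. Since p minus its normal form lies in I, I + (p) = I + (r) where r = -4v - 4; decide whether this ideal is the whole ring.
Run Buchberger on G together with r (pairs among the g_i already reduce to 0 since G is a Gröbner basis):
g_1 = u - 1, LT = u.
g_2 = v^2 - 1, LT = v^2.
g_3 = w - 2, LT = w.
r = -4v - 4, LT = v.

The S-polynomials (S(g_1,g_2), S(g_1,g_3), S(g_1,r), S(g_2,g_3), S(g_2,r), S(g_3,r)) all reduce to 0 modulo the current basis, so we have a Gröbner basis.
Inter-reduce: drop elements whose leading term is divisible by another's, tail-reduce, and make monic.
Reduced Gröbner basis: {u - 1, v + 1, w - 2}.
The reduced Gröbner basis of I + (p) is {u - 1, v + 1, w - 2} ≠ {1}, a proper ideal, so the enlarged system stays consistent: p is independent of I, with normal form -4v - 4.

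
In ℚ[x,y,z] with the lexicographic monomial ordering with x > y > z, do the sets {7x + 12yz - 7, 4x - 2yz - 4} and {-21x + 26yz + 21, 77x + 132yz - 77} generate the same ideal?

Equality of ideals is decidable: compute both reduced Gröbner bases (unique for the ordering) and check whether they agree.
Buchberger on the first generating set:
f_1 = 7x + 12yz - 7, LT = x.
f_2 = 4x - 2yz - 4, LT = x.

S(f_1,f_2): lcm = x. S = 31/14yz.
  leading term yz: no divisor's leading term divides it; move 31/14yz to the remainder.
  remainder 31/14yz ≠ 0; add g_3 = 31/14yz to the basis.

The other S-polynomials (S(f_1,g_3), S(f_2,g_3)) all reduce to 0 modulo the current basis, so we have a Gröbner basis.
Inter-reduce: drop elements whose leading term is divisible by another's, tail-reduce, and make monic.
Reduced Gröbner basis: {x - 1, yz}.

Buchberger on the second generating set:
h_1 = -21x + 26yz + 21, LT = x.
h_2 = 77x + 132yz - 77, LT = x.

S(h_1,h_2): lcm = x. S = -62/21yz.
  leading term yz: no divisor's leading term divides it; move -62/21yz to the remainder.
  remainder -62/21yz ≠ 0; add k_3 = -62/21yz to the basis.

The other S-polynomials (S(h_1,k_3), S(h_2,k_3)) all reduce to 0 modulo the current basis, so we have a Gröbner basis.
Inter-reduce: drop elements whose leading term is divisible by another's, tail-reduce, and make monic.
Reduced Gröbner basis: {x - 1, yz}.

Same reduced basis, so the two generating sets span the same ideal.

Yes, the ideals are equal.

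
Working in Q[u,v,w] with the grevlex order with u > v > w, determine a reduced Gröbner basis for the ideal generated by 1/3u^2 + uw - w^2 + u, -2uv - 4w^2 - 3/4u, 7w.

G = {u^2 + 3u, uv + 3/8u, w}

This is the nonlinear analogue of row-reducing a linear system.

f_1 = 1/3u^2 + uw - w^2 + u, LT = u^2.
f_2 = -2uv - 4w^2 - 3/4u, LT = uv.
f_3 = 7w, LT = w.

The S-polynomials (S(f_1,f_2), S(f_1,f_3), S(f_2,f_3)) all reduce to 0 modulo the current basis, so we have a Gröbner basis.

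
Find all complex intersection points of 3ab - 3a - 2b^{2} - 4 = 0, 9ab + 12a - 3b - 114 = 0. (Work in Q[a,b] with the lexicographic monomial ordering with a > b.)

Compute a lex Gröbner basis by Buchberger's algorithm.
f_1 = 3ab - 3a - 2b^{2} - 4, LT = ab.
f_2 = 9ab + 12a - 3b - 114, LT = ab.

S(f_1,f_2): lcm = ab. S = -\tfrac{7}{3}a - \tfrac{2}{3}b^{2} + \tfrac{1}{3}b + \tfrac{34}{3}.
  leading term a: no divisor's leading term divides it; move -\tfrac{7}{3}a to the remainder.
  leading term b^{2}: no divisor's leading term divides it; move -\tfrac{2}{3}b^{2} to the remainder.
  leading term b: no divisor's leading term divides it; move \tfrac{1}{3}b to the remainder.
  leading term 1: no divisor's leading term divides it; move \tfrac{34}{3} to the remainder.
  remainder -\tfrac{7}{3}a - \tfrac{2}{3}b^{2} + \tfrac{1}{3}b + \tfrac{34}{3} ≠ 0; add h_3 = -\tfrac{7}{3}a - \tfrac{2}{3}b^{2} + \tfrac{1}{3}b + \tfrac{34}{3} to the basis.

S(f_1,h_3): lcm = ab. S = -a - \tfrac{2}{7}b^{3} - \tfrac{11}{21}b^{2} + \tfrac{34}{7}b - \tfrac{4}{3}.
  leading term a: subtract (\tfrac{3}{7})·h_3 from -a - \tfrac{2}{7}b^{3} - \tfrac{11}{21}b^{2} + \tfrac{34}{7}b - \tfrac{4}{3} → -\tfrac{2}{7}b^{3} - \tfrac{5}{21}b^{2} + \tfrac{33}{7}b - \tfrac{130}{21}
  leading term b^{3}: no divisor's leading term divides it; move -\tfrac{2}{7}b^{3} to the remainder.
  leading term b^{2}: no divisor's leading term divides it; move -\tfrac{5}{21}b^{2} to the remainder.
  leading term b: no divisor's leading term divides it; move \tfrac{33}{7}b to the remainder.
  leading term 1: no divisor's leading term divides it; move -\tfrac{130}{21} to the remainder.
  remainder -\tfrac{2}{7}b^{3} - \tfrac{5}{21}b^{2} + \tfrac{33}{7}b - \tfrac{130}{21} ≠ 0; add h_4 = -\tfrac{2}{7}b^{3} - \tfrac{5}{21}b^{2} + \tfrac{33}{7}b - \tfrac{130}{21} to the basis.

The other S-polynomials (S(f_2,h_3), S(f_1,h_4), S(f_2,h_4), S(h_3,h_4)) all reduce to 0 modulo the current basis, so we have a Gröbner basis.
Inter-reduce: drop elements whose leading term is divisible by another's, tail-reduce, and make monic.
Reduced Gröbner basis: {a + \tfrac{2}{7}b^{2} - \tfrac{1}{7}b - \tfrac{34}{7}, b^{3} + \tfrac{5}{6}b^{2} - \tfrac{33}{2}b + \tfrac{65}{3}}.

From the last basis element, b^{3} + \tfrac{5}{6}b^{2} - \tfrac{33}{2}b + \tfrac{65}{3} = 0, so b takes values in {-5, 2, 13/6}. Each choice, substituted upward through the basis, yields the corresponding point(s) of the solution set.
  b = -5: the earlier basis element becomes a + 3 = 0, giving a = -3 — point (-3, -5).
  b = 2: the earlier basis element becomes a - 4 = 0, giving a = 4 — point (4, 2).
  b = 13/6: the earlier basis element becomes a - \tfrac{241}{63} = 0, giving a = 241/63 — point (241/63, 13/6).
Check: every point annihilates each of the original generators.

{(-3, -5), (4, 2), (241/63, 13/6)}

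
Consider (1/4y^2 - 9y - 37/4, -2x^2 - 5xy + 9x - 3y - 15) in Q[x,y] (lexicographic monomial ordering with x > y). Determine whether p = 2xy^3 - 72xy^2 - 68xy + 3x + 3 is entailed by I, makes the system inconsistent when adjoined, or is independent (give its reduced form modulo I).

First compute the reduced Gröbner basis of I by Buchberger's algorithm.
f_1 = 1/4y^2 - 9y - 37/4, LT = y^2.
f_2 = -2x^2 - 5xy + 9x - 3y - 15, LT = x^2.

The S-polynomials (S(f_1,f_2)) all reduce to 0 modulo the current basis, so we have a Gröbner basis.
Inter-reduce: drop elements whose leading term is divisible by another's, tail-reduce, and make monic.
Reduced Gröbner basis: {x^2 + 5/2xy - 9/2x + 3/2y + 15/2, y^2 - 36y - 37}.
Label its elements g_1 = x^2 + 5/2xy - 9/2x + 3/2y + 15/2, g_2 = y^2 - 36y - 37.

Reduce p = 2xy^3 - 72xy^2 - 68xy + 3x + 3 modulo G:
  leading term xy^3: subtract (2xy)·g_2 from 2xy^3 - 72xy^2 - 68xy + 3x + 3 → 6xy + 3x + 3
  leading term xy: no divisor's leading term divides it; move 6xy to the remainder.
  leading term x: no divisor's leading term divides it; move 3x to the remainder.
  leading term 1: no divisor's leading term divides it; move 3 to the remainder.
  normal form = 6xy + 3x + 3.
The normal form is nonzero, so p ∉ I. Since p minus its normal form lies in I, I + (p) = I + (r) where r = 6xy + 3x + 3; decide whether this ideal is the whole ring.
Run Buchberger on G together with r (pairs among the g_i already reduce to 0 since G is a Gröbner basis):
g_1 = x^2 + 5/2xy - 9/2x + 3/2y + 15/2, LT = x^2.
g_2 = y^2 - 36y - 37, LT = y^2.
r = 6xy + 3x + 3, LT = xy.

S(g_1,r): lcm = x^2y. S = -1/2x^2 + 5/2xy^2 - 9/2xy - 1/2x + 3/2y^2 + 15/2y.
  leading term x^2: subtract (-1/2)·g_1 from -1/2x^2 + 5/2xy^2 - 9/2xy - 1/2x + 3/2y^2 + 15/2y → 5/2xy^2 - 13/4xy - 11/4x + 3/2y^2 + 33/4y + 15/4
  leading term xy^2: subtract (5/2x)·g_2 from 5/2xy^2 - 13/4xy - 11/4x + 3/2y^2 + 33/4y + 15/4 → 347/4xy + 359/4x + 3/2y^2 + 33/4y + 15/4
  leading term xy: subtract (347/24)·r from 347/4xy + 359/4x + 3/2y^2 + 33/4y + 15/4 → 371/8x + 3/2y^2 + 33/4y - 317/8
  leading term x: no divisor's leading term divides it; move 371/8x to the remainder.
  leading term y^2: subtract (3/2)·g_2 from 3/2y^2 + 33/4y - 317/8 → 249/4y + 127/8
  leading term y: no divisor's leading term divides it; move 249/4y to the remainder.
  leading term 1: no divisor's leading term divides it; move 127/8 to the remainder.
  remainder 371/8x + 249/4y + 127/8 ≠ 0; add m_4 = 371/8x + 249/4y + 127/8 to the basis.

S(g_2,r): lcm = xy^2. S = -73/2xy - 37x - 1/2y.
  leading term xy: subtract (-73/12)·r from -73/2xy - 37x - 1/2y → -75/4x - 1/2y + 73/4
  leading term x: subtract (-150/371)·m_4 from -75/4x - 1/2y + 73/4 → 9152/371y + 9152/371
  leading term y: no divisor's leading term divides it; move 9152/371y to the remainder.
  leading term 1: no divisor's leading term divides it; move 9152/371 to the remainder.
  remainder 9152/371y + 9152/371 ≠ 0; add m_5 = 9152/371y + 9152/371 to the basis.

The other S-polynomials (S(g_1,g_2), S(g_1,m_4), S(g_2,m_4), S(r,m_4), S(g_1,m_5), S(g_2,m_5), S(r,m_5), S(m_4,m_5)) all reduce to 0 modulo the current basis, so we have a Gröbner basis.
Inter-reduce: drop elements whose leading term is divisible by another's, tail-reduce, and make monic.
Reduced Gröbner basis: {x - 1, y + 1}.
The reduced Gröbner basis of I + (p) is {x - 1, y + 1} ≠ {1}, a proper ideal, so the enlarged system stays consistent: p is independent of I, with normal form 6xy + 3x + 3.

2xy^3 - 72xy^2 - 68xy + 3x + 3 is independent of I; its normal form modulo I is 6xy + 3x + 3.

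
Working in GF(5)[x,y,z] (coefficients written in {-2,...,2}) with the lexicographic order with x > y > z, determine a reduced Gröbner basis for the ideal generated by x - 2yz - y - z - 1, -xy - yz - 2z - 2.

Buchberger's algorithm terminates because the ascending chain of leading-term ideals stabilizes.

f_1 = x - 2yz - y - z - 1, LT = x.
f_2 = -xy - yz - 2z - 2, LT = xy.

S(f_1,f_2): lcm = xy. S = -2y^2z - y^2 - 2yz - y - 2z - 2.
  reduce S modulo (f_1, f_2):
  remainder -2y^2z - y^2 - 2yz - y - 2z - 2 ≠ 0; add g_3 = -2y^2z - y^2 - 2yz - y - 2z - 2 to the basis.

The other S-polynomials (S(f_1,g_3), S(f_2,g_3)) all reduce to 0 modulo the current basis, so we have a Gröbner basis.
Inter-reduce: drop elements whose leading term is divisible by another's, tail-reduce, and make monic.

G = {x - 2yz - y - z - 1, y^2z - 2y^2 + yz - 2y + z + 1}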